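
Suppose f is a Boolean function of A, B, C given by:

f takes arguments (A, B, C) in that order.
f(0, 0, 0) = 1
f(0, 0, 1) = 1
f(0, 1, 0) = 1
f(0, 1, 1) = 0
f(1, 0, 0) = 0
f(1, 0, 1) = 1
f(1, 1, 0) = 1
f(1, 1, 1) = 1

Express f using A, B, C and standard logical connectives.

f(A, B, C) = not (((not A and B) and C) or ((A and not B) and not C))

f is 0 on only 2 rows — (0,1,1), (1,0,0). Writing each as a minterm (¬A·B·C, A·¬B·¬C) and OR-ing them characterizes exactly where f=0, so f is the negation of that disjunction.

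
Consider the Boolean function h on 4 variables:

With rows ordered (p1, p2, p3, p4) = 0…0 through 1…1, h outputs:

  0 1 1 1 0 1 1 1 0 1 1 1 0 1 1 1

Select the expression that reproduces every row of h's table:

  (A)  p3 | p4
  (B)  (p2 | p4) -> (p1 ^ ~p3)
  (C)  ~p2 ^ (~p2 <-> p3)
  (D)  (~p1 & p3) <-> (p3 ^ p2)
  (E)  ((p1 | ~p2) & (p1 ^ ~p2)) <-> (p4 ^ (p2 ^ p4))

A

(B): at (0,0,0,0) it gives 1, but h = 0 — eliminated.
(C): at (0,0,0,0) it gives 1, but h = 0 — eliminated.
(D): at (0,0,0,0) it gives 1, but h = 0 — eliminated.
(E): at (0,0,0,1) it gives 0, but h = 1 — eliminated.
That leaves (A). Evaluating it on every row reproduces the table of h exactly.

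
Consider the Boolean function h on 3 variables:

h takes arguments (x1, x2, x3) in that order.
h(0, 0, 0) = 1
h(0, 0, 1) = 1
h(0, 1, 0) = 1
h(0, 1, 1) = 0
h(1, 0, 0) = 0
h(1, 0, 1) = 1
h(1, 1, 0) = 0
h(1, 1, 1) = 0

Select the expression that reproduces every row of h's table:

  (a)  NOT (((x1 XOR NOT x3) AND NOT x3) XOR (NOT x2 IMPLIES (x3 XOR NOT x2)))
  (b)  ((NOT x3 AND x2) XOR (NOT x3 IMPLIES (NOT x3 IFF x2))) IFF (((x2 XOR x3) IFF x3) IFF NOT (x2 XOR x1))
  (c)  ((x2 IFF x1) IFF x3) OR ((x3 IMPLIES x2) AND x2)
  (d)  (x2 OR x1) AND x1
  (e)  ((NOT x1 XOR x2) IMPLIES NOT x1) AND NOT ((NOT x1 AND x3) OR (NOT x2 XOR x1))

a

(b): at (0,0,0) it gives 0, but h = 1 — eliminated.
(c): at (0,0,0) it gives 0, but h = 1 — eliminated.
(d): at (0,0,0) it gives 0, but h = 1 — eliminated.
(e): at (0,0,0) it gives 0, but h = 1 — eliminated.
(a) is the remaining candidate, and it agrees with h on all 8 inputs.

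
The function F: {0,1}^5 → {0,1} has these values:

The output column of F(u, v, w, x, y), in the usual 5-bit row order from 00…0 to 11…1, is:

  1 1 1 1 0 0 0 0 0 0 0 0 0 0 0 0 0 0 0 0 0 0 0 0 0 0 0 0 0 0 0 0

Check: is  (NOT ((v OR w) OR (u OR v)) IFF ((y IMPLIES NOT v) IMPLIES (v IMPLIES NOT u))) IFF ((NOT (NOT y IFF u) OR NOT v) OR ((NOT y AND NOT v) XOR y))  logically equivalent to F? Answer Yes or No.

Yes

Check the formula against F row by row:
  u=0, v=0, w=0, x=0, y=0: formula gives 1, F = 1 ✓
  u=0, v=0, w=0, x=0, y=1: formula gives 1, F = 1 ✓
  u=0, v=0, w=0, x=1, y=0: formula gives 1, F = 1 ✓
  u=0, v=0, w=0, x=1, y=1: formula gives 1, F = 1 ✓
  …and likewise for the remaining 28 rows.
No disagreement on any input; they are logically equivalent.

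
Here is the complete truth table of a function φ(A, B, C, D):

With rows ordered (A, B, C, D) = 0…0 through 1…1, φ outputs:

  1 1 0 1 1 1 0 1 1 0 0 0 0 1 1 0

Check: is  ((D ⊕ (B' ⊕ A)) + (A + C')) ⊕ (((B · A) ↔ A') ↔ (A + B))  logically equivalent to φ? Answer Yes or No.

Test each input against both φ and the formula:
  A=0, B=0, C=0, D=0: formula gives 0, but φ = 1 ✗
A single disagreement suffices: at (0,0,0,0) they differ, so the formula does not compute φ.

No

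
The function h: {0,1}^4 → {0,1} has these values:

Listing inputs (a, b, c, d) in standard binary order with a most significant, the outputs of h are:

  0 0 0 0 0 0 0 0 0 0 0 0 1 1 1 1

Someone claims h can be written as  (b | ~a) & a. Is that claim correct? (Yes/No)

Yes

Check the formula against h row by row:
  a=0, b=0, c=0, d=0: formula gives 0, h = 0 ✓
  a=0, b=0, c=0, d=1: formula gives 0, h = 0 ✓
  a=0, b=0, c=1, d=0: formula gives 0, h = 0 ✓
  a=0, b=0, c=1, d=1: formula gives 0, h = 0 ✓
  …and likewise for the remaining 12 rows.
Every row agrees, so the formula is equivalent.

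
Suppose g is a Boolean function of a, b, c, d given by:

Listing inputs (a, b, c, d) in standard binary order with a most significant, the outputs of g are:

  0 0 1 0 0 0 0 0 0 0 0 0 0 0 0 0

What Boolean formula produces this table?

Only row (0,0,1,0) gives 1. That row's minterm ¬a·¬b·c·¬d is g directly.

g(a, b, c, d) = ((~a & ~b) & c) & ~d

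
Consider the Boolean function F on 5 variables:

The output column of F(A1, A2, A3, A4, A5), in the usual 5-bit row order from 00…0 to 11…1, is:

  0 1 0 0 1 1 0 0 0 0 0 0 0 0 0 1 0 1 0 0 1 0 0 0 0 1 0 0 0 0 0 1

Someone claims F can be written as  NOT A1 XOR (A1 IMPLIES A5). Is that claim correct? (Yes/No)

No

Evaluate NOT A1 XOR (A1 IMPLIES A5) on each row and compare to F:
  A1=0, A2=0, A3=0, A4=0, A5=0: formula gives 0, F = 0 ✓
  A1=0, A2=0, A3=0, A4=0, A5=1: formula gives 0, but F = 1 ✗
A single disagreement suffices: at (0,0,0,0,1) they differ, so the formula does not compute F.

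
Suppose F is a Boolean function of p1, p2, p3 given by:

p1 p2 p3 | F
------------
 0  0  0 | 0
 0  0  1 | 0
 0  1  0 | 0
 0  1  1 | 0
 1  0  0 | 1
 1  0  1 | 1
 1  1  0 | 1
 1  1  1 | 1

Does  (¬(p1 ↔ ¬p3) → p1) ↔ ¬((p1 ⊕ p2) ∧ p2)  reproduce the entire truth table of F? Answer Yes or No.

Check the formula against F row by row:
  p1=0, p2=0, p3=0: formula gives 0, F = 0 ✓
  p1=0, p2=0, p3=1: formula gives 1, but F = 0 ✗
A single disagreement suffices: at (0,0,1) they differ, so the formula does not compute F.

No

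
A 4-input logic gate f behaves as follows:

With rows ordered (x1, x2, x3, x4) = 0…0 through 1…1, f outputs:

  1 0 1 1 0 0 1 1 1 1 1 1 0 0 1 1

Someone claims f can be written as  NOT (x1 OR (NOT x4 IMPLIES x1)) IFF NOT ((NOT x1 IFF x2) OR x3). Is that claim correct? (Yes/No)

Evaluate NOT (x1 OR (NOT x4 IMPLIES x1)) IFF NOT ((NOT x1 IFF x2) OR x3) on each row and compare to f:
  x1=0, x2=0, x3=0, x4=0: formula gives 1, f = 1 ✓
  x1=0, x2=0, x3=0, x4=1: formula gives 0, f = 0 ✓
  x1=0, x2=0, x3=1, x4=0: formula gives 0, but f = 1 ✗
A single disagreement suffices: at (0,0,1,0) they differ, so the formula does not compute f.

No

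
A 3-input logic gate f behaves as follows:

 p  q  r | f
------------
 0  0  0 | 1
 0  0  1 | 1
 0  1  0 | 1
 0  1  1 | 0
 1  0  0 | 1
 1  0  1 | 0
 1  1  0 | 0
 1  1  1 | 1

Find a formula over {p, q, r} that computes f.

f(p, q, r) = ~((((~p & q) & r) | ((p & ~q) & r)) | ((p & q) & ~r))

f is 0 on only 3 rows — (0,1,1), (1,0,1), (1,1,0). Writing each as a minterm (¬p·q·r, p·¬q·r, p·q·¬r) and OR-ing them characterizes exactly where f=0, so f is the negation of that disjunction.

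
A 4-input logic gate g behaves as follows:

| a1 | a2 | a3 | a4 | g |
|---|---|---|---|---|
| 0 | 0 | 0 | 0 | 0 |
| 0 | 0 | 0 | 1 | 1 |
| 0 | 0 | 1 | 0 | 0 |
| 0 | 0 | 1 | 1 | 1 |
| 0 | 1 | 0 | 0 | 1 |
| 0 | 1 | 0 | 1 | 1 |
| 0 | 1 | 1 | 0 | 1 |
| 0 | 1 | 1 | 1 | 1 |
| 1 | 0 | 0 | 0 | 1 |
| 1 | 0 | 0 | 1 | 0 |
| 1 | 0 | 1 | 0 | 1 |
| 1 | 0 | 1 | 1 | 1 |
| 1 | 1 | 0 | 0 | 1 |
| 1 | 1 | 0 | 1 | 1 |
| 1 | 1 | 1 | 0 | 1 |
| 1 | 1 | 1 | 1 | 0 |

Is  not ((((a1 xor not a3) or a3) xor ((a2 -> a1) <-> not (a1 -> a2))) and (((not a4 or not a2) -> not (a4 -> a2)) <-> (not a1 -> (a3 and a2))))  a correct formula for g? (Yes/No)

Yes

Evaluate not ((((a1 xor not a3) or a3) xor ((a2 -> a1) <-> not (a1 -> a2))) and (((not a4 or not a2) -> not (a4 -> a2)) <-> (not a1 -> (a3 and a2)))) on each row and compare to g:
  a1=0, a2=0, a3=0, a4=0: formula gives 0, g = 0 ✓
  a1=0, a2=0, a3=0, a4=1: formula gives 1, g = 1 ✓
  a1=0, a2=0, a3=1, a4=0: formula gives 0, g = 0 ✓
  a1=0, a2=0, a3=1, a4=1: formula gives 1, g = 1 ✓
  …and likewise for the remaining 12 rows.
All 16 rows match — the expression computes g exactly.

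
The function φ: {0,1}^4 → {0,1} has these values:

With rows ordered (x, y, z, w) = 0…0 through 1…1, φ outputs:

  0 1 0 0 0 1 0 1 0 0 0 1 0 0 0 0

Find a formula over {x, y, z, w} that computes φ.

φ=1 on 4 inputs: (0,0,0,1), (0,1,0,1), (0,1,1,1), (1,0,1,1). Reading each as a conjunction of literals (¬x·¬y·¬z·w, ¬x·y·¬z·w, ¬x·y·z·w, x·¬y·z·w) and taking the OR gives the canonical DNF.

φ(x, y, z, w) = (((((~x & ~y) & ~z) & w) | (((~x & y) & ~z) & w)) | (((~x & y) & z) & w)) | (((x & ~y) & z) & w)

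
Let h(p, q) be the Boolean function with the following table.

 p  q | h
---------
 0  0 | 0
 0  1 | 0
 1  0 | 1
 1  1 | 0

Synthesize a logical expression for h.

1 only at (1,0): p AND NOT q.

h(p, q) = p & ~q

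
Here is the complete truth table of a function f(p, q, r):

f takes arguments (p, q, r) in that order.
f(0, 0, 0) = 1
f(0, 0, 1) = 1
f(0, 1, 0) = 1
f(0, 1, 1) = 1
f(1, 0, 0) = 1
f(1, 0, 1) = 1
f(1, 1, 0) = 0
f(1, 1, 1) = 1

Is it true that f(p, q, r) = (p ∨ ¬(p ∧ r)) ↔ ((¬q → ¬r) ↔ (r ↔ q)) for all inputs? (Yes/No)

Check the formula against f row by row:
  p=0, q=0, r=0: formula gives 1, f = 1 ✓
  p=0, q=0, r=1: formula gives 1, f = 1 ✓
  p=0, q=1, r=0: formula gives 0, but f = 1 ✗
Row (0,1,0) is a counterexample, so the formula is not equivalent to f.

No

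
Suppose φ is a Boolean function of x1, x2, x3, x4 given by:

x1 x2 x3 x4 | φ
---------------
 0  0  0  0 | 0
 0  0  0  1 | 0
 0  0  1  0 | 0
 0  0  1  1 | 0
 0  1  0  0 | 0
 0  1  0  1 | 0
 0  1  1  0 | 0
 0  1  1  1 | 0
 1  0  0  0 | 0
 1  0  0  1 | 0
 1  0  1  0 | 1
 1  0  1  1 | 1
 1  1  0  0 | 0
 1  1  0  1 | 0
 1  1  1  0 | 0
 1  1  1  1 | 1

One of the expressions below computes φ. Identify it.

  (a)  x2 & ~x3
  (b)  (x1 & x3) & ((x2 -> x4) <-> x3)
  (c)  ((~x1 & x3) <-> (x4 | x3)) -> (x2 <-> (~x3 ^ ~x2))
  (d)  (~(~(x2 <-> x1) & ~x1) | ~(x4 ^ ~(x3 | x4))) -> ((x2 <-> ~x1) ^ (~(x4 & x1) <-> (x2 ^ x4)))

(a): at (0,1,0,0) it gives 1, but φ = 0 — eliminated.
(c): at (0,0,0,0) it gives 1, but φ = 0 — eliminated.
(d): at (0,0,0,1) it gives 1, but φ = 0 — eliminated.
(b) is the remaining candidate, and it agrees with φ on all 16 inputs.

b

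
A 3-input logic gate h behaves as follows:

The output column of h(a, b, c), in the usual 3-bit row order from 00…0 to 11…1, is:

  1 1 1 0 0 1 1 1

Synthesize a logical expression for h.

The 0-rows are (0,1,1), (1,0,0). Take each as a conjunction (¬a·b·c, a·¬b·¬c), form their disjunction, and complement — that gives a formula that is 1 everywhere h is.

h(a, b, c) = ~(((~a & b) & c) | ((a & ~b) & ~c))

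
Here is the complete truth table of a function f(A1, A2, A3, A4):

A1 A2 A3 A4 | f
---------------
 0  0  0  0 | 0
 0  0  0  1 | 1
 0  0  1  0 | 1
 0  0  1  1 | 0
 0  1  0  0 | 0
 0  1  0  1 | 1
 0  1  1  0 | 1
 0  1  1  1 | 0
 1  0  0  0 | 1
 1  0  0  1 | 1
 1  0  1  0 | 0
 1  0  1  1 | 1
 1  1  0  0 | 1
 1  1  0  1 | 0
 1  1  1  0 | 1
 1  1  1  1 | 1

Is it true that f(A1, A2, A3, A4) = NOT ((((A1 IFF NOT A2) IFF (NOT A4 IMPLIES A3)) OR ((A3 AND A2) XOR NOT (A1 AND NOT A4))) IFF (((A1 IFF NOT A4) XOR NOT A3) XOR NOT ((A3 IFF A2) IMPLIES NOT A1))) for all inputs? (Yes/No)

Yes

Check the formula against f row by row:
  A1=0, A2=0, A3=0, A4=0: formula gives 0, f = 0 ✓
  A1=0, A2=0, A3=0, A4=1: formula gives 1, f = 1 ✓
  A1=0, A2=0, A3=1, A4=0: formula gives 1, f = 1 ✓
  A1=0, A2=0, A3=1, A4=1: formula gives 0, f = 0 ✓
  …and likewise for the remaining 12 rows.
All 16 rows match — the expression computes f exactly.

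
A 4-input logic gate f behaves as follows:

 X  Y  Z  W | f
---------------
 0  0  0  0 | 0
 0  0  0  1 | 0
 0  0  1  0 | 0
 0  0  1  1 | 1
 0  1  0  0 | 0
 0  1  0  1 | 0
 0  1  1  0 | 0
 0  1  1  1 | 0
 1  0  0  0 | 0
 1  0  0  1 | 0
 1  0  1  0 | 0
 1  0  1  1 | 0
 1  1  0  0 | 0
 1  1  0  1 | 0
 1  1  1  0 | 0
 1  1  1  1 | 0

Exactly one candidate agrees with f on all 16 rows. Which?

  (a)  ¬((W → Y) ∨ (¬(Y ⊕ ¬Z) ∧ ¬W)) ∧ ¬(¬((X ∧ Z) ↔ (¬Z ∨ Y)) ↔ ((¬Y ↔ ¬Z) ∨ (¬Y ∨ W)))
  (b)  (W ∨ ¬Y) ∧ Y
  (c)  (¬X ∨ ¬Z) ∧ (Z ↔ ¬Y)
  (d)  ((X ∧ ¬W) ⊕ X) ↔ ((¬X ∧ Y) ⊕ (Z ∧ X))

a

(b): at (0,0,1,1) it gives 0, but f = 1 — eliminated.
(c): at (0,0,1,0) it gives 1, but f = 0 — eliminated.
(d): at (0,0,0,0) it gives 1, but f = 0 — eliminated.
Only (a) survives; checking it on all 16 rows confirms it matches f.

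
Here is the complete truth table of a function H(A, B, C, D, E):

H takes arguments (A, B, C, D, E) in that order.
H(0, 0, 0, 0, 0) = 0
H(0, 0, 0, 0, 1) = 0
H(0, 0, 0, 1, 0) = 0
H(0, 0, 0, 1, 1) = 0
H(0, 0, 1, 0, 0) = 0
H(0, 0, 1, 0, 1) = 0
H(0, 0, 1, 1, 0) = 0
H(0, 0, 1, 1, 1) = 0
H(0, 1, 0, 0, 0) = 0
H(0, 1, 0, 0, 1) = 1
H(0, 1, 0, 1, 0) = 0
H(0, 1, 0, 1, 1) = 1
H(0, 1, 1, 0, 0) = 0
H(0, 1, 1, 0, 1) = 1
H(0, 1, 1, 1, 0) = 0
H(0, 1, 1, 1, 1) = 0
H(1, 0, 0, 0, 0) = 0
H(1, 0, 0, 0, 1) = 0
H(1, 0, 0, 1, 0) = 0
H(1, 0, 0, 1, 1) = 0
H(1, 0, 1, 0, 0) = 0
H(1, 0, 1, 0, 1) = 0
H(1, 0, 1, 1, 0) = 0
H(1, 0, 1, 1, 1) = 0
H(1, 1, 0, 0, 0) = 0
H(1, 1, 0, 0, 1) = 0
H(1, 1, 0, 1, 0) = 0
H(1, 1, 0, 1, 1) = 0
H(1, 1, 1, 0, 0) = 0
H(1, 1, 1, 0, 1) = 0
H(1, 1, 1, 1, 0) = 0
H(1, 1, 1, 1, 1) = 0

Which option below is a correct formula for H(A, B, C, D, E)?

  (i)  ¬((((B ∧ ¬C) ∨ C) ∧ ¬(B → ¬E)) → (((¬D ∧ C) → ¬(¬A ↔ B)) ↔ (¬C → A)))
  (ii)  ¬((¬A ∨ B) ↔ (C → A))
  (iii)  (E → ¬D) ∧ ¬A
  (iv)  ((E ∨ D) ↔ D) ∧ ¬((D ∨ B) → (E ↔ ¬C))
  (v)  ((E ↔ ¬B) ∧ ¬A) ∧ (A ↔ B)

(ii): at (0,0,1,0,0) it gives 1, but H = 0 — eliminated.
(iii): at (0,0,0,0,0) it gives 1, but H = 0 — eliminated.
(iv): at (0,0,0,1,0) it gives 1, but H = 0 — eliminated.
(v): at (0,0,0,0,1) it gives 1, but H = 0 — eliminated.
(i) is the remaining candidate, and it agrees with H on all 32 inputs.

i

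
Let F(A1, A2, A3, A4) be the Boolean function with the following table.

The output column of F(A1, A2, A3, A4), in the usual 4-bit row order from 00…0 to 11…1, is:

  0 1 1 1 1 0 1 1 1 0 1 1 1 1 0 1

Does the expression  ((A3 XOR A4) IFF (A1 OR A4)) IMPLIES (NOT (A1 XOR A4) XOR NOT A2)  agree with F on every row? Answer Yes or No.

Evaluate ((A3 XOR A4) IFF (A1 OR A4)) IMPLIES (NOT (A1 XOR A4) XOR NOT A2) on each row and compare to F:
  A1=0, A2=0, A3=0, A4=0: formula gives 0, F = 0 ✓
  A1=0, A2=0, A3=0, A4=1: formula gives 1, F = 1 ✓
  A1=0, A2=0, A3=1, A4=0: formula gives 1, F = 1 ✓
  A1=0, A2=0, A3=1, A4=1: formula gives 1, F = 1 ✓
  … (the remaining 12 rows also agree.)
All 16 rows match — the expression computes F exactly.

Yes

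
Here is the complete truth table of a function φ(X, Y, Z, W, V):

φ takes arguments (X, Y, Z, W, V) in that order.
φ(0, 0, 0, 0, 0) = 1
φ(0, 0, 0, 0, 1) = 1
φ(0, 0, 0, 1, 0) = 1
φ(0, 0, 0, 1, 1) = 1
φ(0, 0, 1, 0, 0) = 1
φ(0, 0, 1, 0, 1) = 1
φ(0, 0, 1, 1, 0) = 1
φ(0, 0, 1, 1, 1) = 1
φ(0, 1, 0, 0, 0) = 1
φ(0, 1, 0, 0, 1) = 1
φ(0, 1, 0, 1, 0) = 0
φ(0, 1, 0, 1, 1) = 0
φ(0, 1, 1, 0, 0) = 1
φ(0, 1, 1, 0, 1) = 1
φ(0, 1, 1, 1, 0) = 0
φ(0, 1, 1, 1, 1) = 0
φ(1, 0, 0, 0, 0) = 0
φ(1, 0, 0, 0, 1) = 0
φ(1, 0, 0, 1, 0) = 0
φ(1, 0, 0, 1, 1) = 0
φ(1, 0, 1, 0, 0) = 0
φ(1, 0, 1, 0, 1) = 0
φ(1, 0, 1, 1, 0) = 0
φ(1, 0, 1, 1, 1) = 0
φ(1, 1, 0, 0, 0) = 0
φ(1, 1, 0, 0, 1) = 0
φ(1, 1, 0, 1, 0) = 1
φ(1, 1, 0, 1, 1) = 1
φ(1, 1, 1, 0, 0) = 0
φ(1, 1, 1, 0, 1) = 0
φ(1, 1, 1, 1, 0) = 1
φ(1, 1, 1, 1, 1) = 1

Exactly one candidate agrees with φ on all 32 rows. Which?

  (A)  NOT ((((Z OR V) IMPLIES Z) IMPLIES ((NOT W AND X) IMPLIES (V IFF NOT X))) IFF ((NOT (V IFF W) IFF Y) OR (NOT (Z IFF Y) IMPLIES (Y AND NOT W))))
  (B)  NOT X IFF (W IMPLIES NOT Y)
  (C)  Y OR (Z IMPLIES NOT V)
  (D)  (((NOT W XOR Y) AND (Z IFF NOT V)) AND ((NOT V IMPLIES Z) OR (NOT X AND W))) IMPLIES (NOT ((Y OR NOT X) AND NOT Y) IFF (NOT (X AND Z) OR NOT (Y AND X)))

(A): at (0,0,0,0,0) it gives 0, but φ = 1 — eliminated.
(C): at (0,0,1,0,1) it gives 0, but φ = 1 — eliminated.
(D): at (0,0,0,0,1) it gives 0, but φ = 1 — eliminated.
Only (B) survives; checking it on all 32 rows confirms it matches φ.

B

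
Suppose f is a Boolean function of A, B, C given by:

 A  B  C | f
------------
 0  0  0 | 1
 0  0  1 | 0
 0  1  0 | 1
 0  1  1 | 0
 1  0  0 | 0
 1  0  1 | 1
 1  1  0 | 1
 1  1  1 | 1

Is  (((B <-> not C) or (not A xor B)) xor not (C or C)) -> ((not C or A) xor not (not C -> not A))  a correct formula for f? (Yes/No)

Evaluate (((B <-> not C) or (not A xor B)) xor not (C or C)) -> ((not C or A) xor not (not C -> not A)) on each row and compare to f:
  A=0, B=0, C=0: formula gives 1, f = 1 ✓
  A=0, B=0, C=1: formula gives 0, f = 0 ✓
  A=0, B=1, C=0: formula gives 1, f = 1 ✓
  A=0, B=1, C=1: formula gives 1, but f = 0 ✗
Row (0,1,1) is a counterexample, so the formula is not equivalent to f.

No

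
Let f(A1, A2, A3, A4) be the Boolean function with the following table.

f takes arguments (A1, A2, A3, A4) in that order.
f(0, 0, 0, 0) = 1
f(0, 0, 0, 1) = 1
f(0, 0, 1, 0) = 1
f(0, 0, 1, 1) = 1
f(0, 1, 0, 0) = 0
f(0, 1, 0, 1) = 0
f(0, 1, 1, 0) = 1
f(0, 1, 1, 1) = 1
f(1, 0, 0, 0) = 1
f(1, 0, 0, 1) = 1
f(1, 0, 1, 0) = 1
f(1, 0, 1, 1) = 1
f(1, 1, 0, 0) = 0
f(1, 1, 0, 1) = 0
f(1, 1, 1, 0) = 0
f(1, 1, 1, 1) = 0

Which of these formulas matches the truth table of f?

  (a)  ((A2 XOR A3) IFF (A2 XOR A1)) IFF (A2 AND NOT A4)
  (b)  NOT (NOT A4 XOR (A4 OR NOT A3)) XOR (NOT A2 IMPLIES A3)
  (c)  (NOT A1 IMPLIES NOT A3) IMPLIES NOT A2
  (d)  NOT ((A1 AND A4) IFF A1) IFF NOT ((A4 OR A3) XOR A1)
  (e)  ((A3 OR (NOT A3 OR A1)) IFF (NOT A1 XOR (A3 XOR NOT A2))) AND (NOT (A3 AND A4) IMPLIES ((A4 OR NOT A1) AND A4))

(a) disagrees with f on (0,0,0,0) (formula → 0, table → 1); rule it out.
(b) disagrees with f on (0,0,0,1) (formula → 0, table → 1); rule it out.
(d) disagrees with f on (0,0,0,0) (formula → 0, table → 1); rule it out.
(e) disagrees with f on (0,0,0,0) (formula → 0, table → 1); rule it out.
That leaves (c). Evaluating it on every row reproduces the table of f exactly.

c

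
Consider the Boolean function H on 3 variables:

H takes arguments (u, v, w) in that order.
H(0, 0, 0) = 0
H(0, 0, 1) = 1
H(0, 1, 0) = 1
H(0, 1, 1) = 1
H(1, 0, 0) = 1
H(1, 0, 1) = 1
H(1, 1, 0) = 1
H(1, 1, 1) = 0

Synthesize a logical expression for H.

H(u, v, w) = (((u' · v') · w') + ((u · v) · w))'

The 0-rows are (0,0,0), (1,1,1). Take each as a conjunction (¬u·¬v·¬w, u·v·w), form their disjunction, and complement — that gives a formula that is 1 everywhere H is.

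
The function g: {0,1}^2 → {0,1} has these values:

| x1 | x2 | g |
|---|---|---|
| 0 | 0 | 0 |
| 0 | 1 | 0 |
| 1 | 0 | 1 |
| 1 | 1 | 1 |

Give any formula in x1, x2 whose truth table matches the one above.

g(x1, x2) = x1

The output simply equals x1.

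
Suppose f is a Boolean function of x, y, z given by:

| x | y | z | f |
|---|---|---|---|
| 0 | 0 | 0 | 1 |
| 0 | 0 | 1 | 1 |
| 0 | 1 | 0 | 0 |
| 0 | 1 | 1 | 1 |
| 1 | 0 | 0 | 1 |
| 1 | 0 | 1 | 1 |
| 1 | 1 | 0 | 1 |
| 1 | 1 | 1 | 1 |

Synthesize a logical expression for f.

f is 0 on exactly one input, (0,1,0), whose minterm is ¬x·y·¬z. So f is the negation of that single conjunction.

f(x, y, z) = not ((not x and y) and not z)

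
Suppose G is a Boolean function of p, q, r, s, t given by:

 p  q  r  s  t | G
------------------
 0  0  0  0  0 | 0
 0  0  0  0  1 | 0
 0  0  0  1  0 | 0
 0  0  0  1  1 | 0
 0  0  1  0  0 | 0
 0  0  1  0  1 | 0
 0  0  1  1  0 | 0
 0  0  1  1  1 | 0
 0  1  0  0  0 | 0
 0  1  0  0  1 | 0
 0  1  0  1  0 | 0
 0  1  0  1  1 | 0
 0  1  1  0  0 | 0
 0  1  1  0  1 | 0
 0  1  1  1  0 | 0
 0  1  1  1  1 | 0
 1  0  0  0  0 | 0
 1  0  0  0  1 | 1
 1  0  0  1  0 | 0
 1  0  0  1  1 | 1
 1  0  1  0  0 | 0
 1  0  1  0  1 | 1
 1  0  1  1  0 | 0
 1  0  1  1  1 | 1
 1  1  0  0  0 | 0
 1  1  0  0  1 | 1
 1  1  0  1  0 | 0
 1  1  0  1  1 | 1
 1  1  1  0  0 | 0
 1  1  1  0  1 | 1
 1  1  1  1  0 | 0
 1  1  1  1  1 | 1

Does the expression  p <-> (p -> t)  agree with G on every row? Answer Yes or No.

Check the formula against G row by row:
  p=0, q=0, r=0, s=0, t=0: formula gives 0, G = 0 ✓
  p=0, q=0, r=0, s=0, t=1: formula gives 0, G = 0 ✓
  p=0, q=0, r=0, s=1, t=0: formula gives 0, G = 0 ✓
  p=0, q=0, r=0, s=1, t=1: formula gives 0, G = 0 ✓
  …and likewise for the remaining 28 rows.
No disagreement on any input; they are logically equivalent.

Yes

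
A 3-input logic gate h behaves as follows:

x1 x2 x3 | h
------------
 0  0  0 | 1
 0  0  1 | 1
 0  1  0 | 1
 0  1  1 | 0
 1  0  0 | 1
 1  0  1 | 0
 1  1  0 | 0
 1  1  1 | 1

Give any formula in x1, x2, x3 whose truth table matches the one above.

h(x1, x2, x3) = ¬((((¬x1 ∧ x2) ∧ x3) ∨ ((x1 ∧ ¬x2) ∧ x3)) ∨ ((x1 ∧ x2) ∧ ¬x3))

There are just 3 zero rows: (0,1,1), (1,0,1), (1,1,0). Their minterms are ¬x1·x2·x3, x1·¬x2·x3, x1·x2·¬x3; the OR of those covers precisely the 0-outputs, and negating it yields h.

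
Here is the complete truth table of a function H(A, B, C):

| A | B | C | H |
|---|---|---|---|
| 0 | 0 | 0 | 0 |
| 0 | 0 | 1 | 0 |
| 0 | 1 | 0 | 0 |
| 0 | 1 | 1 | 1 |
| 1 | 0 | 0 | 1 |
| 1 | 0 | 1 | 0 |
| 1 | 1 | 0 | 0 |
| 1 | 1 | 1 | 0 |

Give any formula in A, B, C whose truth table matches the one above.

H(A, B, C) = ((~A & B) & C) | ((A & ~B) & ~C)

The 1-rows are (0,1,1), (1,0,0). Each contributes one minterm — ¬A·B·C; A·¬B·¬C — and their disjunction is a sum-of-products form of H.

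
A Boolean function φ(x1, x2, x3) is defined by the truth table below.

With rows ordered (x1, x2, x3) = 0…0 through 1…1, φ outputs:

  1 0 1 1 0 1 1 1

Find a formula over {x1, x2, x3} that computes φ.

φ(x1, x2, x3) = not (((not x1 and not x2) and x3) or ((x1 and not x2) and not x3))

φ is 0 on only 2 rows — (0,0,1), (1,0,0). Writing each as a minterm (¬x1·¬x2·x3, x1·¬x2·¬x3) and OR-ing them characterizes exactly where φ=0, so φ is the negation of that disjunction.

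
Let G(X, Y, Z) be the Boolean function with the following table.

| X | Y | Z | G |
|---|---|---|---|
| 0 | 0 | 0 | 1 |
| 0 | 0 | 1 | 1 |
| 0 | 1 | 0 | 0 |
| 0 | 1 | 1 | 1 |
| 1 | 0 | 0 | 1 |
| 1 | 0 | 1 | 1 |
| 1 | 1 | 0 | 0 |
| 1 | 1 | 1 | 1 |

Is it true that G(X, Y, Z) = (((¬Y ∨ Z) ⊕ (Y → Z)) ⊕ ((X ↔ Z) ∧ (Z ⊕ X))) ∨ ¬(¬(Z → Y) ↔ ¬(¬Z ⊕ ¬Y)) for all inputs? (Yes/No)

Yes

Evaluate (((¬Y ∨ Z) ⊕ (Y → Z)) ⊕ ((X ↔ Z) ∧ (Z ⊕ X))) ∨ ¬(¬(Z → Y) ↔ ¬(¬Z ⊕ ¬Y)) on each row and compare to G:
  X=0, Y=0, Z=0: formula gives 1, G = 1 ✓
  X=0, Y=0, Z=1: formula gives 1, G = 1 ✓
  X=0, Y=1, Z=0: formula gives 0, G = 0 ✓
  X=0, Y=1, Z=1: formula gives 1, G = 1 ✓
  X=1, Y=0, Z=0: formula gives 1, G = 1 ✓
  … (the remaining 3 rows also agree.)
No disagreement on any input; they are logically equivalent.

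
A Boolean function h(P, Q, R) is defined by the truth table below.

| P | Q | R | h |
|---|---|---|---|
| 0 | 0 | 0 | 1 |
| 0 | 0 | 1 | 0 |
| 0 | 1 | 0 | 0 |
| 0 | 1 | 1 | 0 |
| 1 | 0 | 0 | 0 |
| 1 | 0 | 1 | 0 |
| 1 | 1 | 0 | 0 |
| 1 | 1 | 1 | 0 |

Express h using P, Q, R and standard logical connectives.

The output is 1 only when every input is 0 — NOR of all inputs.

h(P, Q, R) = ¬((P ∨ Q) ∨ R)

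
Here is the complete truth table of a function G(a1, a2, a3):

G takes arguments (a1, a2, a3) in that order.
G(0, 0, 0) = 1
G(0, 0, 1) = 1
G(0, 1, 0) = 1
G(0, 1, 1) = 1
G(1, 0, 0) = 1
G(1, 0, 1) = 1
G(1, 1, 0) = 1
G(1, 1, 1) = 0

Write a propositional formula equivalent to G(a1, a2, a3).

The output is 0 only when every input is 1 — NAND of all inputs.

G(a1, a2, a3) = NOT ((a1 AND a2) AND a3)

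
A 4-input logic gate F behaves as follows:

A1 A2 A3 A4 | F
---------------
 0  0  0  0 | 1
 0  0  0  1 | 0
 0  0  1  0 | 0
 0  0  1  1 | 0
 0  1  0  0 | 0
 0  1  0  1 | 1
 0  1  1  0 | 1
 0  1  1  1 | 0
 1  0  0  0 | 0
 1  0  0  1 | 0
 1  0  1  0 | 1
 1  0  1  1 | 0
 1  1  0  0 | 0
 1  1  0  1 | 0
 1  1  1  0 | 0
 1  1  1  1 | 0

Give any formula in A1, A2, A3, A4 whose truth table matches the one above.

F(A1, A2, A3, A4) = (((((~A1 & ~A2) & ~A3) & ~A4) | (((~A1 & A2) & ~A3) & A4)) | (((~A1 & A2) & A3) & ~A4)) | (((A1 & ~A2) & A3) & ~A4)

F=1 on 4 inputs: (0,0,0,0), (0,1,0,1), (0,1,1,0), (1,0,1,0). Reading each as a conjunction of literals (¬A1·¬A2·¬A3·¬A4, ¬A1·A2·¬A3·A4, ¬A1·A2·A3·¬A4, A1·¬A2·A3·¬A4) and taking the OR gives the canonical DNF.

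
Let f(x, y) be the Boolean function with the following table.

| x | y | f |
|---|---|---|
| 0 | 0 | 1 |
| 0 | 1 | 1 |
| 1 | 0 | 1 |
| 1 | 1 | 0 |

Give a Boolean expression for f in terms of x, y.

Only row (1,1) gives 0. So f is 1 everywhere except there — the complement of the minterm x·y.

f(x, y) = (x · y)'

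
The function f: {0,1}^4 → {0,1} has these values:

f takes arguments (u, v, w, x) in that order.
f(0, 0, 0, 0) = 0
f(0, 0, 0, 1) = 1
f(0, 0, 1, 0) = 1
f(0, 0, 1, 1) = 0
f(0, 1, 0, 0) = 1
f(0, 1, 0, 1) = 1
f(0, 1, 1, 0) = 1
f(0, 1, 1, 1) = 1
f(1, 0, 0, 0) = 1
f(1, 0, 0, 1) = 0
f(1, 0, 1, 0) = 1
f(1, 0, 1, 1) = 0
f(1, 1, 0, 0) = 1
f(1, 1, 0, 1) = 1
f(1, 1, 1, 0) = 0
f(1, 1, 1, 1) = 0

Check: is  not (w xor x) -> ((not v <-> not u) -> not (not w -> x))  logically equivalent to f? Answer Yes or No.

No

Check the formula against f row by row:
  u=0, v=0, w=0, x=0: formula gives 1, but f = 0 ✗
Since they disagree at (0,0,0,0), the expression is not a correct formula for f.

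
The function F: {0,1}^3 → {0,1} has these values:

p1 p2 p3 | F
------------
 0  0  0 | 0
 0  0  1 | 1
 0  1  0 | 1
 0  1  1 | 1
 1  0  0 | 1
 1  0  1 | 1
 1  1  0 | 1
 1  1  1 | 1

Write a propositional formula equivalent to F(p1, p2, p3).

The output is 1 whenever at least one input is 1 — the OR of all inputs.

F(p1, p2, p3) = (p1 | p2) | p3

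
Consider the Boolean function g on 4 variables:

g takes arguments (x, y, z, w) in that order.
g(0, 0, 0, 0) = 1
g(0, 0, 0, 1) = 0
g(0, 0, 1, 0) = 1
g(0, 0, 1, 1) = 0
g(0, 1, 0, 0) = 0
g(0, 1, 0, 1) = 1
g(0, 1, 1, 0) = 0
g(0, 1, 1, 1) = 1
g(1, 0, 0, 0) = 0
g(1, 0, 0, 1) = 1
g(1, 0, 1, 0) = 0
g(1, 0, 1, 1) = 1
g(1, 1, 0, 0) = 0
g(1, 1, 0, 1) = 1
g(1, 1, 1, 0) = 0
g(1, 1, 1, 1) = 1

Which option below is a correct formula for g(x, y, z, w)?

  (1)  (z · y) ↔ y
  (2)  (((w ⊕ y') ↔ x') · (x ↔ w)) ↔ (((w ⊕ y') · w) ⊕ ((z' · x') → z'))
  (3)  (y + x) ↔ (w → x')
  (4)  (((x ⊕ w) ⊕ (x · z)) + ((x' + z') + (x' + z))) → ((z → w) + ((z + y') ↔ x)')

2

(1) fails at (0,0,0,1): the formula yields 1, g is 0.
(3) fails at (0,0,0,0): the formula yields 0, g is 1.
(4) fails at (0,0,0,1): the formula yields 1, g is 0.
(2) is the remaining candidate, and it agrees with g on all 16 inputs.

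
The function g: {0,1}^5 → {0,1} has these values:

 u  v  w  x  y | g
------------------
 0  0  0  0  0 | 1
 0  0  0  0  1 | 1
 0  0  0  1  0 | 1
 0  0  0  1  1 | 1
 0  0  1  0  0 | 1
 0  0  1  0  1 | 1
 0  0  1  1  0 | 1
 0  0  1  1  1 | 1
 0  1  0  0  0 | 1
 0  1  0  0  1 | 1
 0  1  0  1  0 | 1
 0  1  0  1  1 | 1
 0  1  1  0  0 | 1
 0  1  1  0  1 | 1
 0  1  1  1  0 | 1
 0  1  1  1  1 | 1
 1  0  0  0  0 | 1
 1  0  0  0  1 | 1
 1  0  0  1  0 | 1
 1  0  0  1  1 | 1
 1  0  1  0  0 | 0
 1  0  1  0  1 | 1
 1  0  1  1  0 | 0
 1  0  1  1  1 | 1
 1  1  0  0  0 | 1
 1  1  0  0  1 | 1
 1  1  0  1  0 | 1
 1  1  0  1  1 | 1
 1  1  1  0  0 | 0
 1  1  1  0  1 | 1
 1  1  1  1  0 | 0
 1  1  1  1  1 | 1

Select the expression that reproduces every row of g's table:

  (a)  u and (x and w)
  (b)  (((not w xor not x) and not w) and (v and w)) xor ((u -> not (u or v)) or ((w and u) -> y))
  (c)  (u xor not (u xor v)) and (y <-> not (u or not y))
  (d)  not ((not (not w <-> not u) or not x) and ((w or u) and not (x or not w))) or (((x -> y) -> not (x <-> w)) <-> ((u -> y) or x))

(a): at (0,0,0,0,0) it gives 0, but g = 1 — eliminated.
(c): at (0,1,0,0,0) it gives 0, but g = 1 — eliminated.
(d): at (1,0,1,1,0) it gives 1, but g = 0 — eliminated.
Only (b) survives; checking it on all 32 rows confirms it matches g.

b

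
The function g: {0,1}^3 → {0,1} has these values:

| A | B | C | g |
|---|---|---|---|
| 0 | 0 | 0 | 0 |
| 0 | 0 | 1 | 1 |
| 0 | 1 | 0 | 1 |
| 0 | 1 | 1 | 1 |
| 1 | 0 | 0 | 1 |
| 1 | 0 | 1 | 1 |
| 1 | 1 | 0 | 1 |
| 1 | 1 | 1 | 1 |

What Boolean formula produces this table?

The output is 1 whenever at least one input is 1 — the OR of all inputs.

g(A, B, C) = (A + B) + C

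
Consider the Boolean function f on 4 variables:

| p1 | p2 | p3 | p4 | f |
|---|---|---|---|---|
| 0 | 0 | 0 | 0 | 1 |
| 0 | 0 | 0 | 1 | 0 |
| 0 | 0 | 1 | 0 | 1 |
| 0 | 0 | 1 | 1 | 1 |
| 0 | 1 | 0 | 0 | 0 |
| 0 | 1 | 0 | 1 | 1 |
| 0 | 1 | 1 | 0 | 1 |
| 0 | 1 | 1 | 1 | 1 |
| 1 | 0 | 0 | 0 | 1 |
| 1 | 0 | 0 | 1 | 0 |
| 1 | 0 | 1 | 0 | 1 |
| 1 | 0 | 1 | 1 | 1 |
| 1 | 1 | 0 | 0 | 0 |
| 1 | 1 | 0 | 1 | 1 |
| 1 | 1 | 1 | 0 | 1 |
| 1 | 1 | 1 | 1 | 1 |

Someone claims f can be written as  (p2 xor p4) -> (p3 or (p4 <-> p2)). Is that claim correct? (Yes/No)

Yes

Test each input against both f and the formula:
  p1=0, p2=0, p3=0, p4=0: formula gives 1, f = 1 ✓
  p1=0, p2=0, p3=0, p4=1: formula gives 0, f = 0 ✓
  p1=0, p2=0, p3=1, p4=0: formula gives 1, f = 1 ✓
  p1=0, p2=0, p3=1, p4=1: formula gives 1, f = 1 ✓
  …and likewise for the remaining 12 rows.
Every row agrees, so the formula is equivalent.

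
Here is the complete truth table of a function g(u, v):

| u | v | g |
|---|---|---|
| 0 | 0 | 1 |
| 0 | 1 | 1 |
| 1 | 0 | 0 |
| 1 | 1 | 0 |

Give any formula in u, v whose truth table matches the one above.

The output is the negation of u.

g(u, v) = ~u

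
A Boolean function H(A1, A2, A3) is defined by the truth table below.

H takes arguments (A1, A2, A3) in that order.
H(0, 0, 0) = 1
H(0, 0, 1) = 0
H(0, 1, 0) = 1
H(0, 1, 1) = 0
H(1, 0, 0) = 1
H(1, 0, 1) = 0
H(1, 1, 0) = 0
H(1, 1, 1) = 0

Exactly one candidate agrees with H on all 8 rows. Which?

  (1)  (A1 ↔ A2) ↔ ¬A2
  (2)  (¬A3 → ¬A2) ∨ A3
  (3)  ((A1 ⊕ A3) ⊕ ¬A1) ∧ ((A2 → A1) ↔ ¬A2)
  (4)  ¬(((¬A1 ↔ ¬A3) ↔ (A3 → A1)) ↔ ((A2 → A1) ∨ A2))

(1): at (0,0,1) it gives 1, but H = 0 — eliminated.
(2): at (0,0,1) it gives 1, but H = 0 — eliminated.
(4): at (0,0,0) it gives 0, but H = 1 — eliminated.
Only (3) survives; checking it on all 8 rows confirms it matches H.

3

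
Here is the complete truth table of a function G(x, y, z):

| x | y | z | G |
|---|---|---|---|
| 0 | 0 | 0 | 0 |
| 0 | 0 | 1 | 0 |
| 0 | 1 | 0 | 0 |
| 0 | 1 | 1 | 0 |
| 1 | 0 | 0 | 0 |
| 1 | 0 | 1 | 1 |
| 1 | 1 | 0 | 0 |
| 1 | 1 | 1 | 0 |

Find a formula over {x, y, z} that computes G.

G(x, y, z) = (x ∧ ¬y) ∧ z

Only row (1,0,1) gives 1. That row's minterm x·¬y·z is G directly.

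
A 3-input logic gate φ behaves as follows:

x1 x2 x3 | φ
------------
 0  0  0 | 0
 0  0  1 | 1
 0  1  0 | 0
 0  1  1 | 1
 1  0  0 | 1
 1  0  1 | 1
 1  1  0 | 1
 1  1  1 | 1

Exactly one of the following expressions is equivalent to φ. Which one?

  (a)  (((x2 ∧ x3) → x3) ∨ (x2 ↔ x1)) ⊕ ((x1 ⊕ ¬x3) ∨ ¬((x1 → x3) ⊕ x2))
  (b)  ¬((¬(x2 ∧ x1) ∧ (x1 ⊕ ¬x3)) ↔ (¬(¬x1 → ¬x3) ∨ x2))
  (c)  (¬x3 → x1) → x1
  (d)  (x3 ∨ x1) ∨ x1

(a) fails at (0,1,1): the formula yields 0, φ is 1.
(b) fails at (0,0,0): the formula yields 1, φ is 0.
(c) fails at (0,0,0): the formula yields 1, φ is 0.
That leaves (d). Evaluating it on every row reproduces the table of φ exactly.

d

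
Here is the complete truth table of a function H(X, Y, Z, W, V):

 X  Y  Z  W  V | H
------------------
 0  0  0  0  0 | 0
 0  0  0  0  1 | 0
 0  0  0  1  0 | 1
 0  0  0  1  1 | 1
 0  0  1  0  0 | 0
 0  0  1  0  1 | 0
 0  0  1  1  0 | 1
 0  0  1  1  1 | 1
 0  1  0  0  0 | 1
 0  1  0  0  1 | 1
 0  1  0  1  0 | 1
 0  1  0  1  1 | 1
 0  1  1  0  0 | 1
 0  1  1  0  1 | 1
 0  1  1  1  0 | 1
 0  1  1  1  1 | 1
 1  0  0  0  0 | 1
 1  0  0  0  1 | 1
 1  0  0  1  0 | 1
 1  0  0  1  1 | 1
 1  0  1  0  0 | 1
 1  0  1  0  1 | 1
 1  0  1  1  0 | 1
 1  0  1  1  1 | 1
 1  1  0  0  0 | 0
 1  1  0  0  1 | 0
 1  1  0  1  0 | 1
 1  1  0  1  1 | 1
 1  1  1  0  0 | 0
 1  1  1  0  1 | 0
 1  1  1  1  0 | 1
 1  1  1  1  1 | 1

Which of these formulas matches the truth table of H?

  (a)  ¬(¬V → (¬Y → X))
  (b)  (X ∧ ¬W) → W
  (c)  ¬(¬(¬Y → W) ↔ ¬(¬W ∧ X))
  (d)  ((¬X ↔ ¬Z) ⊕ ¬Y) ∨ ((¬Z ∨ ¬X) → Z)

c

(a): at (0,0,0,0,0) it gives 1, but H = 0 — eliminated.
(b): at (0,0,0,0,0) it gives 1, but H = 0 — eliminated.
(d): at (0,0,0,1,0) it gives 0, but H = 1 — eliminated.
Only (c) survives; checking it on all 32 rows confirms it matches H.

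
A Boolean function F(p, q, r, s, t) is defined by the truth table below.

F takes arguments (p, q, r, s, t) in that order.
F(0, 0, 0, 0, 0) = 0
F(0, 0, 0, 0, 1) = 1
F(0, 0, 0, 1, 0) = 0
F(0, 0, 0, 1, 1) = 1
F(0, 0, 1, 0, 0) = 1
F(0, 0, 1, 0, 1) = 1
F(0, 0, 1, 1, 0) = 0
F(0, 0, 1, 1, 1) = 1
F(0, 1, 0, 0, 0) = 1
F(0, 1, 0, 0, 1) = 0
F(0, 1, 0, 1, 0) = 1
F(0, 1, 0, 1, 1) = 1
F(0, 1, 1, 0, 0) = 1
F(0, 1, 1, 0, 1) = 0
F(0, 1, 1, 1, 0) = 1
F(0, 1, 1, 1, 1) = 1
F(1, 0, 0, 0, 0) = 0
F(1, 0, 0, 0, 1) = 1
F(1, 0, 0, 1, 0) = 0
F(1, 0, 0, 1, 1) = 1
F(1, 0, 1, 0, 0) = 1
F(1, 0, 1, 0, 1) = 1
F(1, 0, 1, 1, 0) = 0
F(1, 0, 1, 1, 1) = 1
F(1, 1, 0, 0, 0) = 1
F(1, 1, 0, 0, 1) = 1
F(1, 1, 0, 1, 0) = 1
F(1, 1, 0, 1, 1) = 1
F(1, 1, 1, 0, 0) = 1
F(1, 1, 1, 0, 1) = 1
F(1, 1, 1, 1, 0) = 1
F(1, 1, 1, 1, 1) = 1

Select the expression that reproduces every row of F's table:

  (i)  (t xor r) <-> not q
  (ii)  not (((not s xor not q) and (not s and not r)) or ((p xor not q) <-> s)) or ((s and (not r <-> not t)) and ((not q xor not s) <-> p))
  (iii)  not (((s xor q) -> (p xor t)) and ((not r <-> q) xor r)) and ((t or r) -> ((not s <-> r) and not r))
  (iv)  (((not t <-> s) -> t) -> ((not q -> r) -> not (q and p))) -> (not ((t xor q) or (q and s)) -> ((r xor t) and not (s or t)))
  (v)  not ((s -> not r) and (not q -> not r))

iv

(i) fails at (0,0,1,0,1): the formula yields 0, F is 1.
(ii) fails at (0,0,0,0,0): the formula yields 1, F is 0.
(iii) fails at (0,0,0,0,0): the formula yields 1, F is 0.
(v) fails at (0,0,0,0,1): the formula yields 0, F is 1.
That leaves (iv). Evaluating it on every row reproduces the table of F exactly.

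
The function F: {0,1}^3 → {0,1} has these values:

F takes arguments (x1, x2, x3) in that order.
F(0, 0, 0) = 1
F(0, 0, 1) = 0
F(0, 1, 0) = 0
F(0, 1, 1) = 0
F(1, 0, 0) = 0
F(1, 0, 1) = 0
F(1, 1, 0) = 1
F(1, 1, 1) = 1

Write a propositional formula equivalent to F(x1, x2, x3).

F=1 on 3 inputs: (0,0,0), (1,1,0), (1,1,1). Reading each as a conjunction of literals (¬x1·¬x2·¬x3, x1·x2·¬x3, x1·x2·x3) and taking the OR gives the canonical DNF.

F(x1, x2, x3) = (((x1' · x2') · x3') + ((x1 · x2) · x3')) + ((x1 · x2) · x3)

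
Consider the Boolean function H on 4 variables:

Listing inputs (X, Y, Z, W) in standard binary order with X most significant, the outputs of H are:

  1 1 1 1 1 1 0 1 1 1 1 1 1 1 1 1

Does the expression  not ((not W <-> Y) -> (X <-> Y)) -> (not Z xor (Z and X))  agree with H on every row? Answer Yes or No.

Yes

Evaluate not ((not W <-> Y) -> (X <-> Y)) -> (not Z xor (Z and X)) on each row and compare to H:
  X=0, Y=0, Z=0, W=0: formula gives 1, H = 1 ✓
  X=0, Y=0, Z=0, W=1: formula gives 1, H = 1 ✓
  X=0, Y=0, Z=1, W=0: formula gives 1, H = 1 ✓
  X=0, Y=0, Z=1, W=1: formula gives 1, H = 1 ✓
  …and likewise for the remaining 12 rows.
Every row agrees, so the formula is equivalent.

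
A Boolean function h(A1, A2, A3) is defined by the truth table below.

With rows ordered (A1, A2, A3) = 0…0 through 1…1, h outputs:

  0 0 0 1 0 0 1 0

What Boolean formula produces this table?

Collect the rows where h=1 — (0,1,1), (1,1,0) — and write one minterm per row: ¬A1·A2·A3, A1·A2·¬A3. Their union (logical OR) reproduces the table exactly.

h(A1, A2, A3) = ((¬A1 ∧ A2) ∧ A3) ∨ ((A1 ∧ A2) ∧ ¬A3)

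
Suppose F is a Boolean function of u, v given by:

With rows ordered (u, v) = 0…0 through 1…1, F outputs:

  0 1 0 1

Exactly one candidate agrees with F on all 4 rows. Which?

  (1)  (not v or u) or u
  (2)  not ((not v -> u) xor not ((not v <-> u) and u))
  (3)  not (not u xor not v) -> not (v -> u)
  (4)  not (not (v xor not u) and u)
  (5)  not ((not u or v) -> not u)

(1) fails at (0,0): the formula yields 1, F is 0.
(3) fails at (1,0): the formula yields 1, F is 0.
(4) fails at (0,0): the formula yields 1, F is 0.
(5) fails at (0,1): the formula yields 0, F is 1.
That leaves (2). Evaluating it on every row reproduces the table of F exactly.

2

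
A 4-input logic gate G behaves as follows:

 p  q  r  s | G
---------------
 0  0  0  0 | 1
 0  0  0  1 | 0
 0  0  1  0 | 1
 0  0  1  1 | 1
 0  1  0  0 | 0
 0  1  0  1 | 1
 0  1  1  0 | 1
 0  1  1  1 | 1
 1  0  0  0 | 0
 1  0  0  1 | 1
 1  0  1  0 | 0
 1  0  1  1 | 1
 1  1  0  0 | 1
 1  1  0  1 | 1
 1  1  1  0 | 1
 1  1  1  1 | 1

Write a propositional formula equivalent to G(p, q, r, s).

G is 0 on only 4 rows — (0,0,0,1), (0,1,0,0), (1,0,0,0), (1,0,1,0). Writing each as a minterm (¬p·¬q·¬r·s, ¬p·q·¬r·¬s, p·¬q·¬r·¬s, p·¬q·r·¬s) and OR-ing them characterizes exactly where G=0, so G is the negation of that disjunction.

G(p, q, r, s) = not ((((((not p and not q) and not r) and s) or (((not p and q) and not r) and not s)) or (((p and not q) and not r) and not s)) or (((p and not q) and r) and not s))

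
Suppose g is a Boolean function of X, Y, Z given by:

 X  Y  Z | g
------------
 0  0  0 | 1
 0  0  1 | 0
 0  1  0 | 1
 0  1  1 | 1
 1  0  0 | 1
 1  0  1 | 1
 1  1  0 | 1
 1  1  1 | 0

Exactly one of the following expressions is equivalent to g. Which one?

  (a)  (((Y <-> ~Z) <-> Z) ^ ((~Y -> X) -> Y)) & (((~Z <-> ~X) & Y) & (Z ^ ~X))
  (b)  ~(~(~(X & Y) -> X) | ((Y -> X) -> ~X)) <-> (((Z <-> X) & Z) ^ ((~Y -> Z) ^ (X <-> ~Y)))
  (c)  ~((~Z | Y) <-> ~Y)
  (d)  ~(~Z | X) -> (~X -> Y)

(a): at (0,0,0) it gives 0, but g = 1 — eliminated.
(c): at (0,0,0) it gives 0, but g = 1 — eliminated.
(d): at (1,1,1) it gives 1, but g = 0 — eliminated.
That leaves (b). Evaluating it on every row reproduces the table of g exactly.

b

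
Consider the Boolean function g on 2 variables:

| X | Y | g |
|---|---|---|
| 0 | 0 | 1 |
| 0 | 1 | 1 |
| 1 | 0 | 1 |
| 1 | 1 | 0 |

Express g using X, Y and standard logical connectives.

g(X, Y) = ~(X & Y)

The output is 0 only when every input is 1 — NAND of all inputs.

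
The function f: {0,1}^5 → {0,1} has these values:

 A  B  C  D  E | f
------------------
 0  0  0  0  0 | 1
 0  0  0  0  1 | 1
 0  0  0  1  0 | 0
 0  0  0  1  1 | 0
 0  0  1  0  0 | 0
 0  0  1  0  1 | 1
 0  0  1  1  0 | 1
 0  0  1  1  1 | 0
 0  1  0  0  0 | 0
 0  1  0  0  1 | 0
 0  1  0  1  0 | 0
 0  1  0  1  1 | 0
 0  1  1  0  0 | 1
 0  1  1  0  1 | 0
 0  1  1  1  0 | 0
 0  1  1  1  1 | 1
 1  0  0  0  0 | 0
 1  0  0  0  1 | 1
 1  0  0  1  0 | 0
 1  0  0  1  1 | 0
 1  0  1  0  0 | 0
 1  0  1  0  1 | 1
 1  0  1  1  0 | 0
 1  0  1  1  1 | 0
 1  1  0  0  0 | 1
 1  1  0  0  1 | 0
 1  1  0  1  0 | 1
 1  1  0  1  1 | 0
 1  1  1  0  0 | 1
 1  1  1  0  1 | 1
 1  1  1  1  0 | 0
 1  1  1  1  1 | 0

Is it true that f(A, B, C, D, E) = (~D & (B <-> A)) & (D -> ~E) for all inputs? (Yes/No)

No

Check the formula against f row by row:
  A=0, B=0, C=0, D=0, E=0: formula gives 1, f = 1 ✓
  A=0, B=0, C=0, D=0, E=1: formula gives 1, f = 1 ✓
  A=0, B=0, C=0, D=1, E=0: formula gives 0, f = 0 ✓
  A=0, B=0, C=0, D=1, E=1: formula gives 0, f = 0 ✓
  A=0, B=0, C=1, D=0, E=0: formula gives 1, but f = 0 ✗
Row (0,0,1,0,0) is a counterexample, so the formula is not equivalent to f.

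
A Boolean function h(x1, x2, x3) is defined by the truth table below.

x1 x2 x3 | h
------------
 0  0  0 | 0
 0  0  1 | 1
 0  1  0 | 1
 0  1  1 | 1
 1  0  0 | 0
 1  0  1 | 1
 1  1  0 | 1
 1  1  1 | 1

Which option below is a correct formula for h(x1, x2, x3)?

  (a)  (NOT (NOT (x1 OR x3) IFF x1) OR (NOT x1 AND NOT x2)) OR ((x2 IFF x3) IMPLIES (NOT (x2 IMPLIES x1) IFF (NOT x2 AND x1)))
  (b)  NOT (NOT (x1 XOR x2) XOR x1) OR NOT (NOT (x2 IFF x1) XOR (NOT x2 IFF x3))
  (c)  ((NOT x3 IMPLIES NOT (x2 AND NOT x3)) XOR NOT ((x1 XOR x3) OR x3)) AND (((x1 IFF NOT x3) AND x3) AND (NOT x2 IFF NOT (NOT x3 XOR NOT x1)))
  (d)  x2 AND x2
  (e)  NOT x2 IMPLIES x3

e

(a) disagrees with h on (0,0,0) (formula → 1, table → 0); rule it out.
(b) disagrees with h on (0,0,0) (formula → 1, table → 0); rule it out.
(c) disagrees with h on (0,0,1) (formula → 0, table → 1); rule it out.
(d) disagrees with h on (0,0,1) (formula → 0, table → 1); rule it out.
Only (e) survives; checking it on all 8 rows confirms it matches h.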